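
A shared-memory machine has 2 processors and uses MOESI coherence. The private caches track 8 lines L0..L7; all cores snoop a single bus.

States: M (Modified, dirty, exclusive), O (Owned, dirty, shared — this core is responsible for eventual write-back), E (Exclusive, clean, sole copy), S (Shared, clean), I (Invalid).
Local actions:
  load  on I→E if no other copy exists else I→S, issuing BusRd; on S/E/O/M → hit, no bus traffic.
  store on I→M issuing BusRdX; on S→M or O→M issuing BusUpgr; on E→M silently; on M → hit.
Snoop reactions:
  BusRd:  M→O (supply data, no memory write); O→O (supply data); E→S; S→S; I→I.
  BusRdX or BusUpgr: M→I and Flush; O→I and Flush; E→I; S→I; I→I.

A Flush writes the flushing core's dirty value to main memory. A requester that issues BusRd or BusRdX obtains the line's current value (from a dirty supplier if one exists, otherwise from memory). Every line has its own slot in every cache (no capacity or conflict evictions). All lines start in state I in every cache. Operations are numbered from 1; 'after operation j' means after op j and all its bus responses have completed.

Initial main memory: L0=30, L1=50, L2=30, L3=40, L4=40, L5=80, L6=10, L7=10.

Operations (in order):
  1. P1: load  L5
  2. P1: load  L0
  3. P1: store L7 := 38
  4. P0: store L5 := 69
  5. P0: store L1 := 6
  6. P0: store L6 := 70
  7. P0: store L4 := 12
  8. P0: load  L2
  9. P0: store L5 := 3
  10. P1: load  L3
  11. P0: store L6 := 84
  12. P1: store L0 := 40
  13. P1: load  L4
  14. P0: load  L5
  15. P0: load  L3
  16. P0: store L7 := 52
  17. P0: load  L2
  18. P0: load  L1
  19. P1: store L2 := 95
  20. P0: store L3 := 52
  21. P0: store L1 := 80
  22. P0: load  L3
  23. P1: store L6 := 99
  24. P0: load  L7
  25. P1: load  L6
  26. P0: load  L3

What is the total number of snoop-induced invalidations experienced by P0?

1. P1: load  L5  bus=[BusRd]  L5: P0=I P1=E  mem[L5]=80
2. P1: load  L0  bus=[BusRd]  L0: P0=I P1=E  mem[L0]=30
3. P1: store L7 := 38  bus=[BusRdX]  L7: P0=I P1=M  mem[L7]=10
4. P0: store L5 := 69  bus=[BusRdX]  L5: P0=M P1=I  mem[L5]=80
5. P0: store L1 := 6  bus=[BusRdX]  L1: P0=M P1=I  mem[L1]=50
6. P0: store L6 := 70  bus=[BusRdX]  L6: P0=M P1=I  mem[L6]=10
7. P0: store L4 := 12  bus=[BusRdX]  L4: P0=M P1=I  mem[L4]=40
8. P0: load  L2  bus=[BusRd]  L2: P0=E P1=I  mem[L2]=30
9. P0: store L5 := 3  bus=[-]  L5: P0=M P1=I  mem[L5]=80
10. P1: load  L3  bus=[BusRd]  L3: P0=I P1=E  mem[L3]=40
11. P0: store L6 := 84  bus=[-]  L6: P0=M P1=I  mem[L6]=10
12. P1: store L0 := 40  bus=[-]  L0: P0=I P1=M  mem[L0]=30
13. P1: load  L4  bus=[BusRd]  L4: P0=O P1=S  mem[L4]=40
14. P0: load  L5  bus=[-]  L5: P0=M P1=I  mem[L5]=80
15. P0: load  L3  bus=[BusRd]  L3: P0=S P1=S  mem[L3]=40
16. P0: store L7 := 52  bus=[BusRdX,Flush]  L7: P0=M P1=I  mem[L7]=38
17. P0: load  L2  bus=[-]  L2: P0=E P1=I  mem[L2]=30
18. P0: load  L1  bus=[-]  L1: P0=M P1=I  mem[L1]=50
19. P1: store L2 := 95  bus=[BusRdX]  L2: P0=I P1=M  mem[L2]=30
20. P0: store L3 := 52  bus=[BusUpgr]  L3: P0=M P1=I  mem[L3]=40
21. P0: store L1 := 80  bus=[-]  L1: P0=M P1=I  mem[L1]=50
22. P0: load  L3  bus=[-]  L3: P0=M P1=I  mem[L3]=40
23. P1: store L6 := 99  bus=[BusRdX,Flush]  L6: P0=I P1=M  mem[L6]=84
24. P0: load  L7  bus=[-]  L7: P0=M P1=I  mem[L7]=38
25. P1: load  L6  bus=[-]  L6: P0=I P1=M  mem[L6]=84
26. P0: load  L3  bus=[-]  L3: P0=M P1=I  mem[L3]=40

invalidations = 2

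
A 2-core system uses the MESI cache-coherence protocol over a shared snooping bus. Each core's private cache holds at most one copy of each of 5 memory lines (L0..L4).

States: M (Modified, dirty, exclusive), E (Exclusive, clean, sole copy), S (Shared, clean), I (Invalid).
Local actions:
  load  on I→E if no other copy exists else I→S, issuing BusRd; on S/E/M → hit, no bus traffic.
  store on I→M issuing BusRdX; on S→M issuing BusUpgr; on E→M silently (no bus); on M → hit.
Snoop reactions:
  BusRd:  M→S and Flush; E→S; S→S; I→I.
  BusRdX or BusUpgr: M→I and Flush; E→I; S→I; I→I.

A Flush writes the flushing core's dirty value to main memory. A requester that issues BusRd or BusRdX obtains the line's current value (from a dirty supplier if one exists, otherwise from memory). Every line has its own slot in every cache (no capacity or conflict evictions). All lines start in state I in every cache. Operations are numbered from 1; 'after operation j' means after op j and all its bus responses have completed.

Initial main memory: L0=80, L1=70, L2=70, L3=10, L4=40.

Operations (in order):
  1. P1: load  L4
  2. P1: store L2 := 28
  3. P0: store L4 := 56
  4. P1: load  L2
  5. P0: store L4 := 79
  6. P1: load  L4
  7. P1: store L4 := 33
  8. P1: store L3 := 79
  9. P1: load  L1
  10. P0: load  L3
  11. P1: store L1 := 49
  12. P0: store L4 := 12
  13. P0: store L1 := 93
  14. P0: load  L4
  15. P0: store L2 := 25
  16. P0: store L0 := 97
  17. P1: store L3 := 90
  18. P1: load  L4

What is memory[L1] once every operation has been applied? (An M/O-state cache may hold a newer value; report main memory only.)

memory[L1] = 49

1. P1: load  L4  bus=[BusRd]  L4: P0=I P1=E  mem[L4]=40
2. P1: store L2 := 28  bus=[BusRdX]  L2: P0=I P1=M  mem[L2]=70
3. P0: store L4 := 56  bus=[BusRdX]  L4: P0=M P1=I  mem[L4]=40
4. P1: load  L2  bus=[-]  L2: P0=I P1=M  mem[L2]=70
5. P0: store L4 := 79  bus=[-]  L4: P0=M P1=I  mem[L4]=40
6. P1: load  L4  bus=[BusRd,Flush]  L4: P0=S P1=S  mem[L4]=79
7. P1: store L4 := 33  bus=[BusUpgr]  L4: P0=I P1=M  mem[L4]=79
8. P1: store L3 := 79  bus=[BusRdX]  L3: P0=I P1=M  mem[L3]=10
9. P1: load  L1  bus=[BusRd]  L1: P0=I P1=E  mem[L1]=70
10. P0: load  L3  bus=[BusRd,Flush]  L3: P0=S P1=S  mem[L3]=79
11. P1: store L1 := 49  bus=[-]  L1: P0=I P1=M  mem[L1]=70
12. P0: store L4 := 12  bus=[BusRdX,Flush]  L4: P0=M P1=I  mem[L4]=33
13. P0: store L1 := 93  bus=[BusRdX,Flush]  L1: P0=M P1=I  mem[L1]=49
14. P0: load  L4  bus=[-]  L4: P0=M P1=I  mem[L4]=33
15. P0: store L2 := 25  bus=[BusRdX,Flush]  L2: P0=M P1=I  mem[L2]=28
16. P0: store L0 := 97  bus=[BusRdX]  L0: P0=M P1=I  mem[L0]=80
17. P1: store L3 := 90  bus=[BusUpgr]  L3: P0=I P1=M  mem[L3]=79
18. P1: load  L4  bus=[BusRd,Flush]  L4: P0=S P1=S  mem[L4]=12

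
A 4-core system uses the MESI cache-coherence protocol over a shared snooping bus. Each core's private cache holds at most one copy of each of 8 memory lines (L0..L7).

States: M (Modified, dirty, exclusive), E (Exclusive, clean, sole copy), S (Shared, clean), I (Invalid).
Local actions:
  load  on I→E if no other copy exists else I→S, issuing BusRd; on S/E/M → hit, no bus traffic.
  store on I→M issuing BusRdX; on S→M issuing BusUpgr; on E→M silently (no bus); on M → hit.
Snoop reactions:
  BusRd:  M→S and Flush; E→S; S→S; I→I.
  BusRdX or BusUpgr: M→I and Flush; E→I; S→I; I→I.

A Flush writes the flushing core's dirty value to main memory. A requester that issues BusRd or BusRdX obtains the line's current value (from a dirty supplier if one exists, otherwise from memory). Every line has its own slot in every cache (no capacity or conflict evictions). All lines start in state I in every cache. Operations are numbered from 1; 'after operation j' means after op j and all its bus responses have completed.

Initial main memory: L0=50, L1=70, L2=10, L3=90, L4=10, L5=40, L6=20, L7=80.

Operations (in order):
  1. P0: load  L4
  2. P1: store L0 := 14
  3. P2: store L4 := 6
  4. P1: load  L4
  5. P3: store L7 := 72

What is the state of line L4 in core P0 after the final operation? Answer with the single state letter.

1. P0: load  L4  bus=[BusRd]  L4: P0=E P1=I P2=I P3=I  mem[L4]=10
2. P1: store L0 := 14  bus=[BusRdX]  L0: P0=I P1=M P2=I P3=I  mem[L0]=50
3. P2: store L4 := 6  bus=[BusRdX]  L4: P0=I P1=I P2=M P3=I  mem[L4]=10
4. P1: load  L4  bus=[BusRd,Flush]  L4: P0=I P1=S P2=S P3=I  mem[L4]=6
5. P3: store L7 := 72  bus=[BusRdX]  L7: P0=I P1=I P2=I P3=M  mem[L7]=80

state = I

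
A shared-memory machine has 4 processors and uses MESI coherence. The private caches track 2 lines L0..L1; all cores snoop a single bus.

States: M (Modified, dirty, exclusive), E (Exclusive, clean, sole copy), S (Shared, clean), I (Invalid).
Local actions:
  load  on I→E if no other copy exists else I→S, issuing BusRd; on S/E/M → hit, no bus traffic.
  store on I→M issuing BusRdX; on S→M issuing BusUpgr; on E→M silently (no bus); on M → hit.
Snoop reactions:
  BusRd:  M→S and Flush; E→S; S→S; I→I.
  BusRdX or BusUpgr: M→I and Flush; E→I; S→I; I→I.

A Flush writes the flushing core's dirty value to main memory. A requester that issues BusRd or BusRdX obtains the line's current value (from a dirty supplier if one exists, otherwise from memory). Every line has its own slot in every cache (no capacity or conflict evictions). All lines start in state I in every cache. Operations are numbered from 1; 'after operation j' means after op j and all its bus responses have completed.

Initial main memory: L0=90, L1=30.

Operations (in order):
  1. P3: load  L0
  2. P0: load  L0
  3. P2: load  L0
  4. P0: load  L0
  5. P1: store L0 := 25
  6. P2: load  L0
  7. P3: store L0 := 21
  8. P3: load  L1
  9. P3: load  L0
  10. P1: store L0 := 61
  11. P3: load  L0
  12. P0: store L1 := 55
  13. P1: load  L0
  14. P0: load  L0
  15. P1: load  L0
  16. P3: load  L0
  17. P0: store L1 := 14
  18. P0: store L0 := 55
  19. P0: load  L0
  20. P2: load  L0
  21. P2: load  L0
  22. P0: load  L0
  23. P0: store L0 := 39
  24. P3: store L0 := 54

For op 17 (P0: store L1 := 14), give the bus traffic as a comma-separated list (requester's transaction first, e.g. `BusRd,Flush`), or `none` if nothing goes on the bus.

step 1: P3: load  L0  ⟶  IIIE  (L0)  txn=BusRd  M[L0]=90
step 2: P0: load  L0  ⟶  SIIS  (L0)  txn=BusRd  M[L0]=90
step 3: P2: load  L0  ⟶  SISS  (L0)  txn=BusRd  M[L0]=90
step 4: P0: load  L0  ⟶  SISS  (L0)  txn=∅  M[L0]=90
step 5: P1: store L0 := 25  ⟶  IMII  (L0)  txn=BusRdX  M[L0]=90
step 6: P2: load  L0  ⟶  ISSI  (L0)  txn=BusRd+Flush  M[L0]=25
step 7: P3: store L0 := 21  ⟶  IIIM  (L0)  txn=BusRdX  M[L0]=25
step 8: P3: load  L1  ⟶  IIIE  (L1)  txn=BusRd  M[L1]=30
step 9: P3: load  L0  ⟶  IIIM  (L0)  txn=∅  M[L0]=25
step 10: P1: store L0 := 61  ⟶  IMII  (L0)  txn=BusRdX+Flush  M[L0]=21
step 11: P3: load  L0  ⟶  ISIS  (L0)  txn=BusRd+Flush  M[L0]=61
step 12: P0: store L1 := 55  ⟶  MIII  (L1)  txn=BusRdX  M[L1]=30
step 13: P1: load  L0  ⟶  ISIS  (L0)  txn=∅  M[L0]=61
step 14: P0: load  L0  ⟶  SSIS  (L0)  txn=BusRd  M[L0]=61
step 15: P1: load  L0  ⟶  SSIS  (L0)  txn=∅  M[L0]=61
step 16: P3: load  L0  ⟶  SSIS  (L0)  txn=∅  M[L0]=61
step 17: P0: store L1 := 14  ⟶  MIII  (L1)  txn=∅  M[L1]=30
step 18: P0: store L0 := 55  ⟶  MIII  (L0)  txn=BusUpgr  M[L0]=61
step 19: P0: load  L0  ⟶  MIII  (L0)  txn=∅  M[L0]=61
step 20: P2: load  L0  ⟶  SISI  (L0)  txn=BusRd+Flush  M[L0]=55
step 21: P2: load  L0  ⟶  SISI  (L0)  txn=∅  M[L0]=55
step 22: P0: load  L0  ⟶  SISI  (L0)  txn=∅  M[L0]=55
step 23: P0: store L0 := 39  ⟶  MIII  (L0)  txn=BusUpgr  M[L0]=55
step 24: P3: store L0 := 54  ⟶  IIIM  (L0)  txn=BusRdX+Flush  M[L0]=39

bus = none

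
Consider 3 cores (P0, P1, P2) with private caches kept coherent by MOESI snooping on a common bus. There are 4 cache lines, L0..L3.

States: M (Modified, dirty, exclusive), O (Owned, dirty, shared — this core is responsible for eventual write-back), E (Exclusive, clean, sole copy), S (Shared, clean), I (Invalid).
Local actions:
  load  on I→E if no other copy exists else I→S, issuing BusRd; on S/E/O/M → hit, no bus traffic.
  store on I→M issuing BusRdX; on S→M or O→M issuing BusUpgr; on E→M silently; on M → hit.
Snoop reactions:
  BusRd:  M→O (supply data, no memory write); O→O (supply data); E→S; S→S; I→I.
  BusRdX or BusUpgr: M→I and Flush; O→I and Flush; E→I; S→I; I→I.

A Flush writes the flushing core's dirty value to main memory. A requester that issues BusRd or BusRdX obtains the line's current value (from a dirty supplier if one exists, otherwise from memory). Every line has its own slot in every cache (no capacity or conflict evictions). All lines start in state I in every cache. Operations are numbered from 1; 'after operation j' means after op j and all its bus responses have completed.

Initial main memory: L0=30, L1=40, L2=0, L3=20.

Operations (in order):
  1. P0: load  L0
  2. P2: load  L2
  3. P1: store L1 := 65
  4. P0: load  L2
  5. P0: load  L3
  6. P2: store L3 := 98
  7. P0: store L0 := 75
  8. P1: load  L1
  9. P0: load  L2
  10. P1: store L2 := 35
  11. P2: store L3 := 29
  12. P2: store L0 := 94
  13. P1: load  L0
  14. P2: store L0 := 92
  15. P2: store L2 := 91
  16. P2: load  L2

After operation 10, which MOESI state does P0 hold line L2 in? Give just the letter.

state = I

1. P0: load  L0  bus=[BusRd]  L0: P0=E P1=I P2=I  mem[L0]=30
2. P2: load  L2  bus=[BusRd]  L2: P0=I P1=I P2=E  mem[L2]=0
3. P1: store L1 := 65  bus=[BusRdX]  L1: P0=I P1=M P2=I  mem[L1]=40
4. P0: load  L2  bus=[BusRd]  L2: P0=S P1=I P2=S  mem[L2]=0
5. P0: load  L3  bus=[BusRd]  L3: P0=E P1=I P2=I  mem[L3]=20
6. P2: store L3 := 98  bus=[BusRdX]  L3: P0=I P1=I P2=M  mem[L3]=20
7. P0: store L0 := 75  bus=[-]  L0: P0=M P1=I P2=I  mem[L0]=30
8. P1: load  L1  bus=[-]  L1: P0=I P1=M P2=I  mem[L1]=40
9. P0: load  L2  bus=[-]  L2: P0=S P1=I P2=S  mem[L2]=0
10. P1: store L2 := 35  bus=[BusRdX]  L2: P0=I P1=M P2=I  mem[L2]=0
11. P2: store L3 := 29  bus=[-]  L3: P0=I P1=I P2=M  mem[L3]=20
12. P2: store L0 := 94  bus=[BusRdX,Flush]  L0: P0=I P1=I P2=M  mem[L0]=75
13. P1: load  L0  bus=[BusRd]  L0: P0=I P1=S P2=O  mem[L0]=75
14. P2: store L0 := 92  bus=[BusUpgr]  L0: P0=I P1=I P2=M  mem[L0]=75
15. P2: store L2 := 91  bus=[BusRdX,Flush]  L2: P0=I P1=I P2=M  mem[L2]=35
16. P2: load  L2  bus=[-]  L2: P0=I P1=I P2=M  mem[L2]=35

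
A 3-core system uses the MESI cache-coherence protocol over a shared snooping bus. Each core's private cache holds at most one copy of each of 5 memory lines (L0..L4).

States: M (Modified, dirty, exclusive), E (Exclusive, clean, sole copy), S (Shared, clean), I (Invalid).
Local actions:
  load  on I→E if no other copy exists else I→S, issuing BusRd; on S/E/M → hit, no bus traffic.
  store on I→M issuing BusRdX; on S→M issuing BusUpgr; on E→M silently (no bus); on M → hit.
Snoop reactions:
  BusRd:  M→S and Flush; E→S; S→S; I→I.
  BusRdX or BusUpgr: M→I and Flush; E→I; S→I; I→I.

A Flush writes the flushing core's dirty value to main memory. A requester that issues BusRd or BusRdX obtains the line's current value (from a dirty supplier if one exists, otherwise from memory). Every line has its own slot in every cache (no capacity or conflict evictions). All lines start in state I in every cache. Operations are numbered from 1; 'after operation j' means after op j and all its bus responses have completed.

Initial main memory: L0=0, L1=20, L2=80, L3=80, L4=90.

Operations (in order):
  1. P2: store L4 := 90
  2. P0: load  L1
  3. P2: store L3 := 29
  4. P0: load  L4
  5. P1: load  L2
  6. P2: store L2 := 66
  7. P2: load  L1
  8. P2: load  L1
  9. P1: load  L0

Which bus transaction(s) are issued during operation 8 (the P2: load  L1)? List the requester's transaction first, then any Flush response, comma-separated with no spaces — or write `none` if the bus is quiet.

bus = none

step 1: P2: store L4 := 90  ⟶  IIM  (L4)  txn=BusRdX  M[L4]=90
step 2: P0: load  L1  ⟶  EII  (L1)  txn=BusRd  M[L1]=20
step 3: P2: store L3 := 29  ⟶  IIM  (L3)  txn=BusRdX  M[L3]=80
step 4: P0: load  L4  ⟶  SIS  (L4)  txn=BusRd+Flush  M[L4]=90
step 5: P1: load  L2  ⟶  IEI  (L2)  txn=BusRd  M[L2]=80
step 6: P2: store L2 := 66  ⟶  IIM  (L2)  txn=BusRdX  M[L2]=80
step 7: P2: load  L1  ⟶  SIS  (L1)  txn=BusRd  M[L1]=20
step 8: P2: load  L1  ⟶  SIS  (L1)  txn=∅  M[L1]=20
step 9: P1: load  L0  ⟶  IEI  (L0)  txn=BusRd  M[L0]=0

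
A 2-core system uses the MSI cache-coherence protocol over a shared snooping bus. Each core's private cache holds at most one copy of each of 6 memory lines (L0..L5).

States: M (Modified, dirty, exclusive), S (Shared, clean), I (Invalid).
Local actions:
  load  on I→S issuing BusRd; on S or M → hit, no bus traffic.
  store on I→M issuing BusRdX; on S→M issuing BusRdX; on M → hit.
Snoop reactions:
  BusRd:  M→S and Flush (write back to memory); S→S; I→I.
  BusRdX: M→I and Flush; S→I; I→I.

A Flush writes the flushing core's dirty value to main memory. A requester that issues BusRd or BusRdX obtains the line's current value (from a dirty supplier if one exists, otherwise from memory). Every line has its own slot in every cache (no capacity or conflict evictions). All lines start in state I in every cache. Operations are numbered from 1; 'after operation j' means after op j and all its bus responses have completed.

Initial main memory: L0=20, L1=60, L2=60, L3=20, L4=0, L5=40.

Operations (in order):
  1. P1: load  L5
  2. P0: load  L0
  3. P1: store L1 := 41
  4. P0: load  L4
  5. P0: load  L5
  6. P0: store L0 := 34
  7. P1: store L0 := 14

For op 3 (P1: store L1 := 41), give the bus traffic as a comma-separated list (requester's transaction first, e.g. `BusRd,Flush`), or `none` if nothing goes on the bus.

1. P1: load  L5  bus=[BusRd]  L5: P0=I P1=S  mem[L5]=40
2. P0: load  L0  bus=[BusRd]  L0: P0=S P1=I  mem[L0]=20
3. P1: store L1 := 41  bus=[BusRdX]  L1: P0=I P1=M  mem[L1]=60
4. P0: load  L4  bus=[BusRd]  L4: P0=S P1=I  mem[L4]=0
5. P0: load  L5  bus=[BusRd]  L5: P0=S P1=S  mem[L5]=40
6. P0: store L0 := 34  bus=[BusRdX]  L0: P0=M P1=I  mem[L0]=20
7. P1: store L0 := 14  bus=[BusRdX,Flush]  L0: P0=I P1=M  mem[L0]=34

bus = BusRdX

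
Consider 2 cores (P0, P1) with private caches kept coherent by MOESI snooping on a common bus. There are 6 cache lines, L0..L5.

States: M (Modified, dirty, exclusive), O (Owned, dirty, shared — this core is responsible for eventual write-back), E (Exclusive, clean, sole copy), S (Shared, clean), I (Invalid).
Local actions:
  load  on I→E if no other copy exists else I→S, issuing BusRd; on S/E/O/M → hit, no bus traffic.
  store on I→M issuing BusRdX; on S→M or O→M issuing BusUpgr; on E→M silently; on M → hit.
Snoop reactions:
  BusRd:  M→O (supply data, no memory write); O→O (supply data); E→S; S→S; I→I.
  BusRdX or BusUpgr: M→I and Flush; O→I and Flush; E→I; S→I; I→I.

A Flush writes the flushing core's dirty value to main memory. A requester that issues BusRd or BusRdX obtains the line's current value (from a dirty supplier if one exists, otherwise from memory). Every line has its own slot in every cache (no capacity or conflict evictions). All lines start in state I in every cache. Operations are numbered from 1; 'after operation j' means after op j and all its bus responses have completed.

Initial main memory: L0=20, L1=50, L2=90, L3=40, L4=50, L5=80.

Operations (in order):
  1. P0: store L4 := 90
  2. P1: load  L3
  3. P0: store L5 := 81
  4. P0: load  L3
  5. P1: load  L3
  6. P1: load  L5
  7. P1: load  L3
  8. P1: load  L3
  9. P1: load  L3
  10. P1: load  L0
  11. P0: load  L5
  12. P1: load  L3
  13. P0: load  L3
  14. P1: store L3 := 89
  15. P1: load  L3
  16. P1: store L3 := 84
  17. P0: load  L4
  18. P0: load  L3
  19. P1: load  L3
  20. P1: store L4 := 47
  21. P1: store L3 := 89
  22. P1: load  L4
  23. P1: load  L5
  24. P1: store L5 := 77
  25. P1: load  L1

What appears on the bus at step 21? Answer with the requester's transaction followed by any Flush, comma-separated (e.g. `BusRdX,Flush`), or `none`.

  op1 P0: store L4 := 90 → M/I on L4; bus BusRdX; mem=50
  op2 P1: load  L3 → I/E on L3; bus BusRd; mem=40
  op3 P0: store L5 := 81 → M/I on L5; bus BusRdX; mem=80
  op4 P0: load  L3 → S/S on L3; bus BusRd; mem=40
  op5 P1: load  L3 → S/S on L3; bus (none); mem=40
  op6 P1: load  L5 → O/S on L5; bus BusRd; mem=80
  op7 P1: load  L3 → S/S on L3; bus (none); mem=40
  op8 P1: load  L3 → S/S on L3; bus (none); mem=40
  op9 P1: load  L3 → S/S on L3; bus (none); mem=40
  op10 P1: load  L0 → I/E on L0; bus BusRd; mem=20
  op11 P0: load  L5 → O/S on L5; bus (none); mem=80
  op12 P1: load  L3 → S/S on L3; bus (none); mem=40
  op13 P0: load  L3 → S/S on L3; bus (none); mem=40
  op14 P1: store L3 := 89 → I/M on L3; bus BusUpgr; mem=40
  op15 P1: load  L3 → I/M on L3; bus (none); mem=40
  op16 P1: store L3 := 84 → I/M on L3; bus (none); mem=40
  op17 P0: load  L4 → M/I on L4; bus (none); mem=50
  op18 P0: load  L3 → S/O on L3; bus BusRd; mem=40
  op19 P1: load  L3 → S/O on L3; bus (none); mem=40
  op20 P1: store L4 := 47 → I/M on L4; bus BusRdX Flush; mem=90
  op21 P1: store L3 := 89 → I/M on L3; bus BusUpgr; mem=40
  op22 P1: load  L4 → I/M on L4; bus (none); mem=90
  op23 P1: load  L5 → O/S on L5; bus (none); mem=80
  op24 P1: store L5 := 77 → I/M on L5; bus BusUpgr Flush; mem=81
  op25 P1: load  L1 → I/E on L1; bus BusRd; mem=50

bus = BusUpgr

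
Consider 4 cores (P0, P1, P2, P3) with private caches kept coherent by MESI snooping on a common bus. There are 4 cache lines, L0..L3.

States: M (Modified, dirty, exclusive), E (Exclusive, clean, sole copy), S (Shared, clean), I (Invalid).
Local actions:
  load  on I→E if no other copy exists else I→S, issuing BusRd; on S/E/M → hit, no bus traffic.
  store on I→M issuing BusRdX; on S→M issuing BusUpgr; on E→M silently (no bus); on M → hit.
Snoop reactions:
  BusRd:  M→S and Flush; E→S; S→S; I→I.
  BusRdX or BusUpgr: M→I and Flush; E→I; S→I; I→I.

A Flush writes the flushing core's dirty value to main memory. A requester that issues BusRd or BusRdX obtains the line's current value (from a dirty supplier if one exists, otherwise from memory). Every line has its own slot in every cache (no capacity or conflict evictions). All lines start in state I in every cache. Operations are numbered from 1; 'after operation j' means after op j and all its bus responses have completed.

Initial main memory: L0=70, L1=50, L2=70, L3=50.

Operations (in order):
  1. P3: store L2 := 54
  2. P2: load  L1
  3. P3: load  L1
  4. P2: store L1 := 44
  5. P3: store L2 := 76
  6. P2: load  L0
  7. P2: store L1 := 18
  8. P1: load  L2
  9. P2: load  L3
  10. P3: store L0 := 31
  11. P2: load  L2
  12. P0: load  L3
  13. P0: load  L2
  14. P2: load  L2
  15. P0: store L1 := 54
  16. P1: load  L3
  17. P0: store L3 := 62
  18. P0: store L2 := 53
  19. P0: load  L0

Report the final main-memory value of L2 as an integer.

memory[L2] = 76

step 1: P3: store L2 := 54  ⟶  IIIM  (L2)  txn=BusRdX  M[L2]=70
step 2: P2: load  L1  ⟶  IIEI  (L1)  txn=BusRd  M[L1]=50
step 3: P3: load  L1  ⟶  IISS  (L1)  txn=BusRd  M[L1]=50
step 4: P2: store L1 := 44  ⟶  IIMI  (L1)  txn=BusUpgr  M[L1]=50
step 5: P3: store L2 := 76  ⟶  IIIM  (L2)  txn=∅  M[L2]=70
step 6: P2: load  L0  ⟶  IIEI  (L0)  txn=BusRd  M[L0]=70
step 7: P2: store L1 := 18  ⟶  IIMI  (L1)  txn=∅  M[L1]=50
step 8: P1: load  L2  ⟶  ISIS  (L2)  txn=BusRd+Flush  M[L2]=76
step 9: P2: load  L3  ⟶  IIEI  (L3)  txn=BusRd  M[L3]=50
step 10: P3: store L0 := 31  ⟶  IIIM  (L0)  txn=BusRdX  M[L0]=70
step 11: P2: load  L2  ⟶  ISSS  (L2)  txn=BusRd  M[L2]=76
step 12: P0: load  L3  ⟶  SISI  (L3)  txn=BusRd  M[L3]=50
step 13: P0: load  L2  ⟶  SSSS  (L2)  txn=BusRd  M[L2]=76
step 14: P2: load  L2  ⟶  SSSS  (L2)  txn=∅  M[L2]=76
step 15: P0: store L1 := 54  ⟶  MIII  (L1)  txn=BusRdX+Flush  M[L1]=18
step 16: P1: load  L3  ⟶  SSSI  (L3)  txn=BusRd  M[L3]=50
step 17: P0: store L3 := 62  ⟶  MIII  (L3)  txn=BusUpgr  M[L3]=50
step 18: P0: store L2 := 53  ⟶  MIII  (L2)  txn=BusUpgr  M[L2]=76
step 19: P0: load  L0  ⟶  SIIS  (L0)  txn=BusRd+Flush  M[L0]=31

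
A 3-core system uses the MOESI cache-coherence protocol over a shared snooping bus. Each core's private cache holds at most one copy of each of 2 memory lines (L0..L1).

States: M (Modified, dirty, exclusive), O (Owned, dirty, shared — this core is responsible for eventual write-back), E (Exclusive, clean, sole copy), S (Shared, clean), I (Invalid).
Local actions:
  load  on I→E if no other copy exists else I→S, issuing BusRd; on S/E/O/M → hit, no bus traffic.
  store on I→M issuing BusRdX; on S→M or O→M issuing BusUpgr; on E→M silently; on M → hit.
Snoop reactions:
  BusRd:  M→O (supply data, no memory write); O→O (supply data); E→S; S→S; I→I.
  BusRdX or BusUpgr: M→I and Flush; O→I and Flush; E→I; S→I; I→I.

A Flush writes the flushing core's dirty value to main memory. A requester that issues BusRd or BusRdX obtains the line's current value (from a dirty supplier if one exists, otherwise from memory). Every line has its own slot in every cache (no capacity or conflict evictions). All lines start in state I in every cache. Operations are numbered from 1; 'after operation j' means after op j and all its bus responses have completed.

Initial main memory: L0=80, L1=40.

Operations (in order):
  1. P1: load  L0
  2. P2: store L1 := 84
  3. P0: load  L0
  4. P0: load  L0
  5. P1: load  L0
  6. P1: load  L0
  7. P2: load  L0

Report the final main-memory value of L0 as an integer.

memory[L0] = 80

step 1: P1: load  L0  ⟶  IEI  (L0)  txn=BusRd  M[L0]=80
step 2: P2: store L1 := 84  ⟶  IIM  (L1)  txn=BusRdX  M[L1]=40
step 3: P0: load  L0  ⟶  SSI  (L0)  txn=BusRd  M[L0]=80
step 4: P0: load  L0  ⟶  SSI  (L0)  txn=∅  M[L0]=80
step 5: P1: load  L0  ⟶  SSI  (L0)  txn=∅  M[L0]=80
step 6: P1: load  L0  ⟶  SSI  (L0)  txn=∅  M[L0]=80
step 7: P2: load  L0  ⟶  SSS  (L0)  txn=BusRd  M[L0]=80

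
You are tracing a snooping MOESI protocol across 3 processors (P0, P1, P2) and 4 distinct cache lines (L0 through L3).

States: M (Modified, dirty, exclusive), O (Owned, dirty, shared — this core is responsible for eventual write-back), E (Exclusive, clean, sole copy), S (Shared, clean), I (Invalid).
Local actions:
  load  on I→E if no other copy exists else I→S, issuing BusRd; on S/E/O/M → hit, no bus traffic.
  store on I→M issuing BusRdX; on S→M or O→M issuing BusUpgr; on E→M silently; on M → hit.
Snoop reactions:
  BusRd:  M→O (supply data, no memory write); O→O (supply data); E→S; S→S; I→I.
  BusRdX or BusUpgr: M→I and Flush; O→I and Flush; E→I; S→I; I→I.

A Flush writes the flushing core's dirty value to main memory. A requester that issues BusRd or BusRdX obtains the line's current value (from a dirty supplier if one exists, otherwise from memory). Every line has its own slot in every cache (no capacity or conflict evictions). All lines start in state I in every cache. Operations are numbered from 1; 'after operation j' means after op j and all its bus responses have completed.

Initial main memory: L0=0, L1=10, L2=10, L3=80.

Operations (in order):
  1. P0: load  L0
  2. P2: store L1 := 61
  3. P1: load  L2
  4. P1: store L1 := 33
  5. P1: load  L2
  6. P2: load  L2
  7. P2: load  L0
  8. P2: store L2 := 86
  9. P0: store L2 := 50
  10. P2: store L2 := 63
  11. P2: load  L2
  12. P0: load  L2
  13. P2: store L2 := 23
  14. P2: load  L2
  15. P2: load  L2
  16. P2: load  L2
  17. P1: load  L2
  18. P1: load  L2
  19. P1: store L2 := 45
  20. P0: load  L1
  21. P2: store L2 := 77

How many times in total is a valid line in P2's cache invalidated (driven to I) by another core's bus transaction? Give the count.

[1] P0: load  L0 | P0:E(0), P1:I, P2:I | bus: BusRd
[2] P2: store L1 := 61 | P0:I, P1:I, P2:M(61) | bus: BusRdX
[3] P1: load  L2 | P0:I, P1:E(10), P2:I | bus: BusRd
[4] P1: store L1 := 33 | P0:I, P1:M(33), P2:I | bus: BusRdX,Flush
[5] P1: load  L2 | P0:I, P1:E(10), P2:I | bus: none
[6] P2: load  L2 | P0:I, P1:S(10), P2:S(10) | bus: BusRd
[7] P2: load  L0 | P0:S(0), P1:I, P2:S(0) | bus: BusRd
[8] P2: store L2 := 86 | P0:I, P1:I, P2:M(86) | bus: BusUpgr
[9] P0: store L2 := 50 | P0:M(50), P1:I, P2:I | bus: BusRdX,Flush
[10] P2: store L2 := 63 | P0:I, P1:I, P2:M(63) | bus: BusRdX,Flush
[11] P2: load  L2 | P0:I, P1:I, P2:M(63) | bus: none
[12] P0: load  L2 | P0:S(63), P1:I, P2:O(63) | bus: BusRd
[13] P2: store L2 := 23 | P0:I, P1:I, P2:M(23) | bus: BusUpgr
[14] P2: load  L2 | P0:I, P1:I, P2:M(23) | bus: none
[15] P2: load  L2 | P0:I, P1:I, P2:M(23) | bus: none
[16] P2: load  L2 | P0:I, P1:I, P2:M(23) | bus: none
[17] P1: load  L2 | P0:I, P1:S(23), P2:O(23) | bus: BusRd
[18] P1: load  L2 | P0:I, P1:S(23), P2:O(23) | bus: none
[19] P1: store L2 := 45 | P0:I, P1:M(45), P2:I | bus: BusUpgr,Flush
[20] P0: load  L1 | P0:S(33), P1:O(33), P2:I | bus: BusRd
[21] P2: store L2 := 77 | P0:I, P1:I, P2:M(77) | bus: BusRdX,Flush

invalidations = 3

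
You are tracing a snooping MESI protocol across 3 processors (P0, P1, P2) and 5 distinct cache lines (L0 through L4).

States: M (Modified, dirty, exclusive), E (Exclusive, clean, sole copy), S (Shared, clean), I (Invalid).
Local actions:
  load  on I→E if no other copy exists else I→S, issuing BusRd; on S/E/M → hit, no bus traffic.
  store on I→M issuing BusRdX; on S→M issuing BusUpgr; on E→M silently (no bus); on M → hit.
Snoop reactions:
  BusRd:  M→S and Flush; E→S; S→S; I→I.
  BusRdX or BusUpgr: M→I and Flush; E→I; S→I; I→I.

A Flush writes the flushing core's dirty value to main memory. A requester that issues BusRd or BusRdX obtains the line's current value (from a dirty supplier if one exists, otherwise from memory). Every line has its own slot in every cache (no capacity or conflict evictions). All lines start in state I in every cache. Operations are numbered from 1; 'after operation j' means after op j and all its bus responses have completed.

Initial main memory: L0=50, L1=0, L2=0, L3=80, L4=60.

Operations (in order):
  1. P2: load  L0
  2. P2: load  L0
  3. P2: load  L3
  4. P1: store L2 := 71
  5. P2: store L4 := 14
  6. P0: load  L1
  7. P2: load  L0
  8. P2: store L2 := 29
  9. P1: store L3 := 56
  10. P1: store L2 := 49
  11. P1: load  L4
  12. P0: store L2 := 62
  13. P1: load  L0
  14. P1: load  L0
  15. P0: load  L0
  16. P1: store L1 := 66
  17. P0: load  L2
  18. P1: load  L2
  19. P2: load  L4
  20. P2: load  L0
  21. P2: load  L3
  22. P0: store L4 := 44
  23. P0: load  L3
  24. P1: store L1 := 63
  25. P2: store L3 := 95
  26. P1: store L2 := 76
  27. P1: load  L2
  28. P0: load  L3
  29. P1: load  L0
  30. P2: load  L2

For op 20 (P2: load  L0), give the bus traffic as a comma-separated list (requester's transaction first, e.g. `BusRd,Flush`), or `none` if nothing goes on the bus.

[1] P2: load  L0 | P0:I, P1:I, P2:E(50) | bus: BusRd
[2] P2: load  L0 | P0:I, P1:I, P2:E(50) | bus: none
[3] P2: load  L3 | P0:I, P1:I, P2:E(80) | bus: BusRd
[4] P1: store L2 := 71 | P0:I, P1:M(71), P2:I | bus: BusRdX
[5] P2: store L4 := 14 | P0:I, P1:I, P2:M(14) | bus: BusRdX
[6] P0: load  L1 | P0:E(0), P1:I, P2:I | bus: BusRd
[7] P2: load  L0 | P0:I, P1:I, P2:E(50) | bus: none
[8] P2: store L2 := 29 | P0:I, P1:I, P2:M(29) | bus: BusRdX,Flush
[9] P1: store L3 := 56 | P0:I, P1:M(56), P2:I | bus: BusRdX
[10] P1: store L2 := 49 | P0:I, P1:M(49), P2:I | bus: BusRdX,Flush
[11] P1: load  L4 | P0:I, P1:S(14), P2:S(14) | bus: BusRd,Flush
[12] P0: store L2 := 62 | P0:M(62), P1:I, P2:I | bus: BusRdX,Flush
[13] P1: load  L0 | P0:I, P1:S(50), P2:S(50) | bus: BusRd
[14] P1: load  L0 | P0:I, P1:S(50), P2:S(50) | bus: none
[15] P0: load  L0 | P0:S(50), P1:S(50), P2:S(50) | bus: BusRd
[16] P1: store L1 := 66 | P0:I, P1:M(66), P2:I | bus: BusRdX
[17] P0: load  L2 | P0:M(62), P1:I, P2:I | bus: none
[18] P1: load  L2 | P0:S(62), P1:S(62), P2:I | bus: BusRd,Flush
[19] P2: load  L4 | P0:I, P1:S(14), P2:S(14) | bus: none
[20] P2: load  L0 | P0:S(50), P1:S(50), P2:S(50) | bus: none
[21] P2: load  L3 | P0:I, P1:S(56), P2:S(56) | bus: BusRd,Flush
[22] P0: store L4 := 44 | P0:M(44), P1:I, P2:I | bus: BusRdX
[23] P0: load  L3 | P0:S(56), P1:S(56), P2:S(56) | bus: BusRd
[24] P1: store L1 := 63 | P0:I, P1:M(63), P2:I | bus: none
[25] P2: store L3 := 95 | P0:I, P1:I, P2:M(95) | bus: BusUpgr
[26] P1: store L2 := 76 | P0:I, P1:M(76), P2:I | bus: BusUpgr
[27] P1: load  L2 | P0:I, P1:M(76), P2:I | bus: none
[28] P0: load  L3 | P0:S(95), P1:I, P2:S(95) | bus: BusRd,Flush
[29] P1: load  L0 | P0:S(50), P1:S(50), P2:S(50) | bus: none
[30] P2: load  L2 | P0:I, P1:S(76), P2:S(76) | bus: BusRd,Flush

bus = none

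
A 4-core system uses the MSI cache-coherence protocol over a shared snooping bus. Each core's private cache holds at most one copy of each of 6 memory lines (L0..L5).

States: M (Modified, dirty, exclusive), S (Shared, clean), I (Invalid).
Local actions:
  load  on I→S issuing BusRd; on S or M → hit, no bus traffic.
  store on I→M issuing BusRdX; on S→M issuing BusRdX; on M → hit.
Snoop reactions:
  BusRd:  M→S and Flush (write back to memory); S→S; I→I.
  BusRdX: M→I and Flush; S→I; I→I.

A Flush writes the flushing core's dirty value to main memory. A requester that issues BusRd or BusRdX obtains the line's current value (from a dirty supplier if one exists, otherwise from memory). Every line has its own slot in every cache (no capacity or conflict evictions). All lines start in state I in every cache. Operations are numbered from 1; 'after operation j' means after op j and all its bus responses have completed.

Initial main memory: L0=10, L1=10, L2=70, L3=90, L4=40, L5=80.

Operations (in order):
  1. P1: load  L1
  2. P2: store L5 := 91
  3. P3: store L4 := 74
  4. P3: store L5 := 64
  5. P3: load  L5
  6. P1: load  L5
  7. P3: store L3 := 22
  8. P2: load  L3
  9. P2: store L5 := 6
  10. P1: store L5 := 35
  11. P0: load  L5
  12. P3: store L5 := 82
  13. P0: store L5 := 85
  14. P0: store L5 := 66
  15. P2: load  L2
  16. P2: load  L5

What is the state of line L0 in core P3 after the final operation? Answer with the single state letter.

state = I

[1] P1: load  L1 | P0:I, P1:S(10), P2:I, P3:I | bus: BusRd
[2] P2: store L5 := 91 | P0:I, P1:I, P2:M(91), P3:I | bus: BusRdX
[3] P3: store L4 := 74 | P0:I, P1:I, P2:I, P3:M(74) | bus: BusRdX
[4] P3: store L5 := 64 | P0:I, P1:I, P2:I, P3:M(64) | bus: BusRdX,Flush
[5] P3: load  L5 | P0:I, P1:I, P2:I, P3:M(64) | bus: none
[6] P1: load  L5 | P0:I, P1:S(64), P2:I, P3:S(64) | bus: BusRd,Flush
[7] P3: store L3 := 22 | P0:I, P1:I, P2:I, P3:M(22) | bus: BusRdX
[8] P2: load  L3 | P0:I, P1:I, P2:S(22), P3:S(22) | bus: BusRd,Flush
[9] P2: store L5 := 6 | P0:I, P1:I, P2:M(6), P3:I | bus: BusRdX
[10] P1: store L5 := 35 | P0:I, P1:M(35), P2:I, P3:I | bus: BusRdX,Flush
[11] P0: load  L5 | P0:S(35), P1:S(35), P2:I, P3:I | bus: BusRd,Flush
[12] P3: store L5 := 82 | P0:I, P1:I, P2:I, P3:M(82) | bus: BusRdX
[13] P0: store L5 := 85 | P0:M(85), P1:I, P2:I, P3:I | bus: BusRdX,Flush
[14] P0: store L5 := 66 | P0:M(66), P1:I, P2:I, P3:I | bus: none
[15] P2: load  L2 | P0:I, P1:I, P2:S(70), P3:I | bus: BusRd
[16] P2: load  L5 | P0:S(66), P1:I, P2:S(66), P3:I | bus: BusRd,Flush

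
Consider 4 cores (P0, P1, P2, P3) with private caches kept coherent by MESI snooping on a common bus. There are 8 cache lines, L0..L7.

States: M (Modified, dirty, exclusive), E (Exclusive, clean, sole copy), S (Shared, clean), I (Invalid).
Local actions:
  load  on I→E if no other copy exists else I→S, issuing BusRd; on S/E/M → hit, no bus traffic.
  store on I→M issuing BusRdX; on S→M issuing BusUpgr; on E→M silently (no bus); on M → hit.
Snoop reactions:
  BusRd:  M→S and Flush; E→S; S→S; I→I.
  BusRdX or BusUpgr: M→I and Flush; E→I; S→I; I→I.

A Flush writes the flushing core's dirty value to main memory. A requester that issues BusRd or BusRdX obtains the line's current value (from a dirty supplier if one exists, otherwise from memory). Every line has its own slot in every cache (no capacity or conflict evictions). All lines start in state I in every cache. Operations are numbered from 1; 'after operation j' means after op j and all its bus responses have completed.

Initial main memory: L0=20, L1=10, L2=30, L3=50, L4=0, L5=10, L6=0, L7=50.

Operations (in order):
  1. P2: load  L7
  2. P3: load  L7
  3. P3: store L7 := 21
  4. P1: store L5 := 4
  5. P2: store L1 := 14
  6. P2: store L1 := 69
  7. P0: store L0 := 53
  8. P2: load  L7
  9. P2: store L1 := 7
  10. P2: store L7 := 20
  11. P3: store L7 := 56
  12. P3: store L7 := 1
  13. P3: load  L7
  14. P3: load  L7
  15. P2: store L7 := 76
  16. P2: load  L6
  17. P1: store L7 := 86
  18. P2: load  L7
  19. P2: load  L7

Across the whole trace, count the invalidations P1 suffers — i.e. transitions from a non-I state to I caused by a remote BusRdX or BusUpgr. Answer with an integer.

invalidations = 0

[1] P2: load  L7 | P0:I, P1:I, P2:E(50), P3:I | bus: BusRd
[2] P3: load  L7 | P0:I, P1:I, P2:S(50), P3:S(50) | bus: BusRd
[3] P3: store L7 := 21 | P0:I, P1:I, P2:I, P3:M(21) | bus: BusUpgr
[4] P1: store L5 := 4 | P0:I, P1:M(4), P2:I, P3:I | bus: BusRdX
[5] P2: store L1 := 14 | P0:I, P1:I, P2:M(14), P3:I | bus: BusRdX
[6] P2: store L1 := 69 | P0:I, P1:I, P2:M(69), P3:I | bus: none
[7] P0: store L0 := 53 | P0:M(53), P1:I, P2:I, P3:I | bus: BusRdX
[8] P2: load  L7 | P0:I, P1:I, P2:S(21), P3:S(21) | bus: BusRd,Flush
[9] P2: store L1 := 7 | P0:I, P1:I, P2:M(7), P3:I | bus: none
[10] P2: store L7 := 20 | P0:I, P1:I, P2:M(20), P3:I | bus: BusUpgr
[11] P3: store L7 := 56 | P0:I, P1:I, P2:I, P3:M(56) | bus: BusRdX,Flush
[12] P3: store L7 := 1 | P0:I, P1:I, P2:I, P3:M(1) | bus: none
[13] P3: load  L7 | P0:I, P1:I, P2:I, P3:M(1) | bus: none
[14] P3: load  L7 | P0:I, P1:I, P2:I, P3:M(1) | bus: none
[15] P2: store L7 := 76 | P0:I, P1:I, P2:M(76), P3:I | bus: BusRdX,Flush
[16] P2: load  L6 | P0:I, P1:I, P2:E(0), P3:I | bus: BusRd
[17] P1: store L7 := 86 | P0:I, P1:M(86), P2:I, P3:I | bus: BusRdX,Flush
[18] P2: load  L7 | P0:I, P1:S(86), P2:S(86), P3:I | bus: BusRd,Flush
[19] P2: load  L7 | P0:I, P1:S(86), P2:S(86), P3:I | bus: none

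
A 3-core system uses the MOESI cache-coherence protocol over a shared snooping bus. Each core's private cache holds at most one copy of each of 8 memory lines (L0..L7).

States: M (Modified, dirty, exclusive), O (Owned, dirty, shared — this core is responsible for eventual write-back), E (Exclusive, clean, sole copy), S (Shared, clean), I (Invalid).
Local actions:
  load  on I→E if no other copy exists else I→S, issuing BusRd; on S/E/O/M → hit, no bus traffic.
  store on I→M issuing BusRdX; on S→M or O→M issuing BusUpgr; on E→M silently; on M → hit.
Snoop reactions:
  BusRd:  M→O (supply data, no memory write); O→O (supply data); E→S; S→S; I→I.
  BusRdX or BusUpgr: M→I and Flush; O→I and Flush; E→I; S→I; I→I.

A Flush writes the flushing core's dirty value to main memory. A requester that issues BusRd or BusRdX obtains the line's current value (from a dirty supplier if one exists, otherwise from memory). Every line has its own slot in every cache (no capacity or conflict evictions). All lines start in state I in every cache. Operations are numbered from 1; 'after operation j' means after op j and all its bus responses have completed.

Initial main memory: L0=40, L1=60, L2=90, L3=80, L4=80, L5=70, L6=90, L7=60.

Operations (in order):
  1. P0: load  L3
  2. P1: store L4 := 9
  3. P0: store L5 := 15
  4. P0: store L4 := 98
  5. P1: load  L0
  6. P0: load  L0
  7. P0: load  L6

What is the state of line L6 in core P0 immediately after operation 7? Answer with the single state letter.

state = E

1. P0: load  L3  bus=[BusRd]  L3: P0=E P1=I P2=I  mem[L3]=80
2. P1: store L4 := 9  bus=[BusRdX]  L4: P0=I P1=M P2=I  mem[L4]=80
3. P0: store L5 := 15  bus=[BusRdX]  L5: P0=M P1=I P2=I  mem[L5]=70
4. P0: store L4 := 98  bus=[BusRdX,Flush]  L4: P0=M P1=I P2=I  mem[L4]=9
5. P1: load  L0  bus=[BusRd]  L0: P0=I P1=E P2=I  mem[L0]=40
6. P0: load  L0  bus=[BusRd]  L0: P0=S P1=S P2=I  mem[L0]=40
7. P0: load  L6  bus=[BusRd]  L6: P0=E P1=I P2=I  mem[L6]=90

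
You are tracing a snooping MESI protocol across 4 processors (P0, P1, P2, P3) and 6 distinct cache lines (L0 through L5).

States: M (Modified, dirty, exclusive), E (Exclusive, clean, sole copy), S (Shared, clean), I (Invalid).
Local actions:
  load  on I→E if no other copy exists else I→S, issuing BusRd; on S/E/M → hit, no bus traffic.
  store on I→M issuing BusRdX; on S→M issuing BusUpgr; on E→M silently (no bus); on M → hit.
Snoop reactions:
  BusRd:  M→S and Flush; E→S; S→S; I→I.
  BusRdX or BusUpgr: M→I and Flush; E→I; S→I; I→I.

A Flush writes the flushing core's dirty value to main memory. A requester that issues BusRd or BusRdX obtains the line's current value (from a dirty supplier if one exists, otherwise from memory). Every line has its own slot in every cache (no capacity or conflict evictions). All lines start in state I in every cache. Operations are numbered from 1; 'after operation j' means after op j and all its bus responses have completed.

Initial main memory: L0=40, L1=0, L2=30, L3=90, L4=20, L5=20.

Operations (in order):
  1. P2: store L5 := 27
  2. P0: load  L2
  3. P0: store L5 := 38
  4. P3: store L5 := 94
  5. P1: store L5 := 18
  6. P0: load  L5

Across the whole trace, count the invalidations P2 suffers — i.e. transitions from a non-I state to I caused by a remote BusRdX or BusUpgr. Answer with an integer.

invalidations = 1

1. P2: store L5 := 27  bus=[BusRdX]  L5: P0=I P1=I P2=M P3=I  mem[L5]=20
2. P0: load  L2  bus=[BusRd]  L2: P0=E P1=I P2=I P3=I  mem[L2]=30
3. P0: store L5 := 38  bus=[BusRdX,Flush]  L5: P0=M P1=I P2=I P3=I  mem[L5]=27
4. P3: store L5 := 94  bus=[BusRdX,Flush]  L5: P0=I P1=I P2=I P3=M  mem[L5]=38
5. P1: store L5 := 18  bus=[BusRdX,Flush]  L5: P0=I P1=M P2=I P3=I  mem[L5]=94
6. P0: load  L5  bus=[BusRd,Flush]  L5: P0=S P1=S P2=I P3=I  mem[L5]=18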